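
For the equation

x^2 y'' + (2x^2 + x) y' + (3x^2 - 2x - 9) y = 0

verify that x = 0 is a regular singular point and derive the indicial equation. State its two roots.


Divide by x^2 to reach normal form y'' + P_1(x) y' + P_2(x) y = 0 with P_1(x) = 2 + 1/x and P_2(x) = 3 - 2/x - 9/x^2.
x = 0 is a singular point because the y'-coefficient 2 + 1/x has a pole at x = 0 and the y-coefficient 3 - 2/x - 9/x^2 has a pole at x = 0.
It is a regular singular point because x P_1(x) = p(x) = 2x + 1 and x^2 P_2(x) = q(x) = 3x^2 - 2x - 9 are polynomials, hence analytic at x = 0.
p(0) = 1,  q(0) = -9.
Indicial equation: r(r-1) + p(0) r + q(0) = 0, i.e. r^2 + (p(0) - 1) r + q(0) = 0, i.e. r^2 - 9 = 0.
Discriminant: (0)^2 - 4(-9) = 36, so r = (0 ± 6)/2.
Solving: r_1 = 3, r_2 = -3.

indicial: r^2 - 9 = 0; roots r_1 = 3, r_2 = -3


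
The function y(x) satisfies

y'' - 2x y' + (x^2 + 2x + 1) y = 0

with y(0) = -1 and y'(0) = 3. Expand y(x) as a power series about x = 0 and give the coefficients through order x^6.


Ansatz: y(x) = sum_{n>=0} a_n x^n, so y'(x) = sum_{n>=1} n a_n x^(n-1) and y''(x) = sum_{n>=2} n(n-1) a_n x^(n-2).
Substitute into P(x) y'' + Q(x) y' + R(x) y = 0 with P(x) = 1, Q(x) = -2x, R(x) = x^2 + 2x + 1, and match powers of x.
Initial conditions: a_0 = -1, a_1 = 3.
Setting the coefficient of each power of x to zero and solving order by order (substituting the coefficients already found):
  x^0: 2 a_2 + a_0 = 0  ->  2 a_2 = -a_0 = 1  ->  a_2 = 1/2
  x^1: 6 a_3 - a_1 + 2 a_0 = 0  ->  6 a_3 = a_1 - 2 a_0 = 5  ->  a_3 = 5/6
  x^2: 12 a_4 - 3 a_2 + 2 a_1 + a_0 = 0  ->  12 a_4 = 3 a_2 - 2 a_1 - a_0 = -7/2  ->  a_4 = -7/24
  x^3: 20 a_5 - 5 a_3 + 2 a_2 + a_1 = 0  ->  20 a_5 = 5 a_3 - 2 a_2 - a_1 = 1/6  ->  a_5 = 1/120
  x^4: 30 a_6 - 7 a_4 + 2 a_3 + a_2 = 0  ->  30 a_6 = 7 a_4 - 2 a_3 - a_2 = -101/24  ->  a_6 = -101/720
Truncated series: y(x) = -1 + 3 x + (1/2) x^2 + (5/6) x^3 - (7/24) x^4 + (1/120) x^5 - (101/720) x^6 + O(x^7).

a_0 = -1; a_1 = 3; a_2 = 1/2; a_3 = 5/6; a_4 = -7/24; a_5 = 1/120; a_6 = -101/720


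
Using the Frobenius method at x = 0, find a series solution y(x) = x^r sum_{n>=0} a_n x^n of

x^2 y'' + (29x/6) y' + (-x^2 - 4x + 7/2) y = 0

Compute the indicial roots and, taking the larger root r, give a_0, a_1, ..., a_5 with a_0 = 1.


Write in Frobenius form y'' + (p(x)/x) y' + (q(x)/x^2) y = 0:
  p(x) = 29/6,  q(x) = -x^2 - 4x + 7/2.
Indicial equation: r(r-1) + (29/6) r + (7/2) = 0 -> roots r_1 = -3/2, r_2 = -7/3.
Take r = r_1 = -3/2. Let y(x) = x^r sum_{n>=0} a_n x^n with a_0 = 1.
Substitute y = x^r sum a_n x^n and match x^{r+n}. The recurrence is
  D(n) a_n - 4 a_{n-1} - 1 a_{n-2} = 0,  where D(n) = (r+n)(r+n-1) + (29/6)(r+n) + (7/2).
  a_n = [4 a_{n-1} + 1 a_{n-2}] / D(n).
Since the indicial polynomial factors as (r - r_1)(r - r_2), D(n) = (r_1 + n - r_1)(r_1 + n - r_2) = n(n + 5/6).
Evaluating step by step (a_0 = 1):
  n = 1: D(1) = 1(1 + 5/6) = 11/6; numerator = 4(1) = 4; a_1 = (4)/(11/6) = 24/11
  n = 2: D(2) = 2(2 + 5/6) = 17/3; numerator = 4(24/11) + 1(1) = 107/11; a_2 = (107/11)/(17/3) = 321/187
  n = 3: D(3) = 3(3 + 5/6) = 23/2; numerator = 4(321/187) + 1(24/11) = 1692/187; a_3 = (1692/187)/(23/2) = 3384/4301
  n = 4: D(4) = 4(4 + 5/6) = 58/3; numerator = 4(3384/4301) + 1(321/187) = 20919/4301; a_4 = (20919/4301)/(58/3) = 62757/249458
  n = 5: D(5) = 5(5 + 5/6) = 175/6; numerator = 4(62757/249458) + 1(3384/4301) = 223650/124729; a_5 = (223650/124729)/(175/6) = 7668/124729

r = -3/2; a_0 = 1; a_1 = 24/11; a_2 = 321/187; a_3 = 3384/4301; a_4 = 62757/249458; a_5 = 7668/124729


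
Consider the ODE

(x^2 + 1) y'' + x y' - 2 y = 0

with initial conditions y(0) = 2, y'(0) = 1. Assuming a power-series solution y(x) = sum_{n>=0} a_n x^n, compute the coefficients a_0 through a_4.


Ansatz: y(x) = sum_{n>=0} a_n x^n, so y'(x) = sum_{n>=1} n a_n x^(n-1) and y''(x) = sum_{n>=2} n(n-1) a_n x^(n-2).
Substitute into P(x) y'' + Q(x) y' + R(x) y = 0 with P(x) = x^2 + 1, Q(x) = x, R(x) = -2, and match powers of x.
Initial conditions: a_0 = 2, a_1 = 1.
Setting the coefficient of each power of x to zero and solving order by order (substituting the coefficients already found):
  x^0: 2 a_2 - 2 a_0 = 0  ->  2 a_2 = 2 a_0 = 4  ->  a_2 = 2
  x^1: 6 a_3 - a_1 = 0  ->  6 a_3 = a_1 = 1  ->  a_3 = 1/6
  x^2: 12 a_4 + 2 a_2 = 0  ->  12 a_4 = -2 a_2 = -4  ->  a_4 = -1/3
Truncated series: y(x) = 2 + x + 2 x^2 + (1/6) x^3 - (1/3) x^4 + O(x^5).

a_0 = 2; a_1 = 1; a_2 = 2; a_3 = 1/6; a_4 = -1/3


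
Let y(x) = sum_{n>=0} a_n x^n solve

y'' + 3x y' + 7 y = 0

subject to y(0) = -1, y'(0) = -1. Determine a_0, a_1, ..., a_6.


Ansatz: y(x) = sum_{n>=0} a_n x^n, so y'(x) = sum_{n>=1} n a_n x^(n-1) and y''(x) = sum_{n>=2} n(n-1) a_n x^(n-2).
Substitute into P(x) y'' + Q(x) y' + R(x) y = 0 with P(x) = 1, Q(x) = 3x, R(x) = 7, and match powers of x.
Initial conditions: a_0 = -1, a_1 = -1.
Setting the coefficient of each power of x to zero and solving order by order (substituting the coefficients already found):
  x^0: 2 a_2 + 7 a_0 = 0  ->  2 a_2 = -7 a_0 = 7  ->  a_2 = 7/2
  x^1: 6 a_3 + 10 a_1 = 0  ->  6 a_3 = -10 a_1 = 10  ->  a_3 = 5/3
  x^2: 12 a_4 + 13 a_2 = 0  ->  12 a_4 = -13 a_2 = -91/2  ->  a_4 = -91/24
  x^3: 20 a_5 + 16 a_3 = 0  ->  20 a_5 = -16 a_3 = -80/3  ->  a_5 = -4/3
  x^4: 30 a_6 + 19 a_4 = 0  ->  30 a_6 = -19 a_4 = 1729/24  ->  a_6 = 1729/720
Truncated series: y(x) = -1 - x + (7/2) x^2 + (5/3) x^3 - (91/24) x^4 - (4/3) x^5 + (1729/720) x^6 + O(x^7).

a_0 = -1; a_1 = -1; a_2 = 7/2; a_3 = 5/3; a_4 = -91/24; a_5 = -4/3; a_6 = 1729/720


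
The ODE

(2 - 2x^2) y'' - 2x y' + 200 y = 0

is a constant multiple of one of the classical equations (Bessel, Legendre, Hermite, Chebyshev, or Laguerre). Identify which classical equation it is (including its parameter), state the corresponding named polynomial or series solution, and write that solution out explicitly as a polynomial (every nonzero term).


All three coefficients share the factor 2; dividing through by 2 gives  (1 - x^2) y'' - x y' + 100 y = 0.
This matches the Chebyshev equation (1 - x^2) y'' - x y' + n^2 y = 0 (note the -x y' term, not -2x y') with n^2 = 100, so n = 10; the polynomial solution is T_10(x).
With y = sum_k a_k x^k, matching x^k gives (k+2)(k+1) a_{k+2} = (k^2 - n^2) a_k = (k - 10)(k + 10) a_k. The right side vanishes at k = 10, so the series with the parity of 10 terminates at degree 10.
Standard normalization: leading coefficient of T_n is 2^(n-1), so a_10 = 2^9 = 512. Work downward with a_k = (k+1)(k+2) a_{k+2} / ((k - 10)(k + 10)):
  a_8 = (9)(10)(512) / ((8 - 10)(8 + 10)) = 46080/(-36) = -1280
  a_6 = (7)(8)(-1280) / ((6 - 10)(6 + 10)) = -71680/(-64) = 1120
  a_4 = (5)(6)(1120) / ((4 - 10)(4 + 10)) = 33600/(-84) = -400
  a_2 = (3)(4)(-400) / ((2 - 10)(2 + 10)) = -4800/(-96) = 50
  a_0 = (1)(2)(50) / ((0 - 10)(0 + 10)) = 100/(-100) = -1
Hence T_10(x) = 512 x^10 - 1280 x^8 + 1120 x^6 - 400 x^4 + 50 x^2 - 1.

T_10(x); series = 512 x^10 - 1280 x^8 + 1120 x^6 - 400 x^4 + 50 x^2 - 1


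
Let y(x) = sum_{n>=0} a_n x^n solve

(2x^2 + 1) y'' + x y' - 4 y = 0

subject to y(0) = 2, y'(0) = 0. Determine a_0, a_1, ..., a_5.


Ansatz: y(x) = sum_{n>=0} a_n x^n, so y'(x) = sum_{n>=1} n a_n x^(n-1) and y''(x) = sum_{n>=2} n(n-1) a_n x^(n-2).
Substitute into P(x) y'' + Q(x) y' + R(x) y = 0 with P(x) = 2x^2 + 1, Q(x) = x, R(x) = -4, and match powers of x.
Initial conditions: a_0 = 2, a_1 = 0.
Setting the coefficient of each power of x to zero and solving order by order (substituting the coefficients already found):
  x^0: 2 a_2 - 4 a_0 = 0  ->  2 a_2 = 4 a_0 = 8  ->  a_2 = 4
  x^1: 6 a_3 - 3 a_1 = 0  ->  6 a_3 = 3 a_1 = 0  ->  a_3 = 0
  x^2: 12 a_4 + 2 a_2 = 0  ->  12 a_4 = -2 a_2 = -8  ->  a_4 = -2/3
  x^3: 20 a_5 + 11 a_3 = 0  ->  20 a_5 = -11 a_3 = 0  ->  a_5 = 0
Truncated series: y(x) = 2 + 4 x^2 - (2/3) x^4 + O(x^6).

a_0 = 2; a_1 = 0; a_2 = 4; a_3 = 0; a_4 = -2/3; a_5 = 0


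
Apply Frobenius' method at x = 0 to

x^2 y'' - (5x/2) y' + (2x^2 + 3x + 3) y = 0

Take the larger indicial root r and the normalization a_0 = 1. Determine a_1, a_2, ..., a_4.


Write in Frobenius form y'' + (p(x)/x) y' + (q(x)/x^2) y = 0:
  p(x) = -5/2,  q(x) = 2x^2 + 3x + 3.
Indicial equation: r(r-1) + (-5/2) r + (3) = 0 -> roots r_1 = 2, r_2 = 3/2.
Take r = r_1 = 2. Let y(x) = x^r sum_{n>=0} a_n x^n with a_0 = 1.
Substitute y = x^r sum a_n x^n and match x^{r+n}. The recurrence is
  D(n) a_n + 3 a_{n-1} + 2 a_{n-2} = 0,  where D(n) = (r+n)(r+n-1) + (-5/2)(r+n) + (3).
  a_n = [-3 a_{n-1} - 2 a_{n-2}] / D(n).
Since the indicial polynomial factors as (r - r_1)(r - r_2), D(n) = (r_1 + n - r_1)(r_1 + n - r_2) = n(n + 1/2).
Evaluating step by step (a_0 = 1):
  n = 1: D(1) = 1(1 + 1/2) = 3/2; numerator = -3(1) = -3; a_1 = (-3)/(3/2) = -2
  n = 2: D(2) = 2(2 + 1/2) = 5; numerator = -3(-2) - 2(1) = 4; a_2 = (4)/(5) = 4/5
  n = 3: D(3) = 3(3 + 1/2) = 21/2; numerator = -3(4/5) - 2(-2) = 8/5; a_3 = (8/5)/(21/2) = 16/105
  n = 4: D(4) = 4(4 + 1/2) = 18; numerator = -3(16/105) - 2(4/5) = -72/35; a_4 = (-72/35)/(18) = -4/35

r = 2; a_0 = 1; a_1 = -2; a_2 = 4/5; a_3 = 16/105; a_4 = -4/35


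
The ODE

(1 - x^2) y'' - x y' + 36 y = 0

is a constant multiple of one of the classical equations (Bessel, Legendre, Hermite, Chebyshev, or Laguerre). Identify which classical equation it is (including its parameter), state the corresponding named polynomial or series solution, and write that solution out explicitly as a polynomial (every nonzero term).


The equation is already in a standard form:  (1 - x^2) y'' - x y' + 36 y = 0.
This matches the Chebyshev equation (1 - x^2) y'' - x y' + n^2 y = 0 (note the -x y' term, not -2x y') with n^2 = 36, so n = 6; the polynomial solution is T_6(x).
With y = sum_k a_k x^k, matching x^k gives (k+2)(k+1) a_{k+2} = (k^2 - n^2) a_k = (k - 6)(k + 6) a_k. The right side vanishes at k = 6, so the series with the parity of 6 terminates at degree 6.
Standard normalization: leading coefficient of T_n is 2^(n-1), so a_6 = 2^5 = 32. Work downward with a_k = (k+1)(k+2) a_{k+2} / ((k - 6)(k + 6)):
  a_4 = (5)(6)(32) / ((4 - 6)(4 + 6)) = 960/(-20) = -48
  a_2 = (3)(4)(-48) / ((2 - 6)(2 + 6)) = -576/(-32) = 18
  a_0 = (1)(2)(18) / ((0 - 6)(0 + 6)) = 36/(-36) = -1
Hence T_6(x) = 32 x^6 - 48 x^4 + 18 x^2 - 1.

T_6(x); series = 32 x^6 - 48 x^4 + 18 x^2 - 1


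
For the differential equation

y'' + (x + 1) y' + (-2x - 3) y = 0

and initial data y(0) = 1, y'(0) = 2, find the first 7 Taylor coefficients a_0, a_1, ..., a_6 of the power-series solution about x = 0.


Ansatz: y(x) = sum_{n>=0} a_n x^n, so y'(x) = sum_{n>=1} n a_n x^(n-1) and y''(x) = sum_{n>=2} n(n-1) a_n x^(n-2).
Substitute into P(x) y'' + Q(x) y' + R(x) y = 0 with P(x) = 1, Q(x) = x + 1, R(x) = -2x - 3, and match powers of x.
Initial conditions: a_0 = 1, a_1 = 2.
Setting the coefficient of each power of x to zero and solving order by order (substituting the coefficients already found):
  x^0: 2 a_2 + a_1 - 3 a_0 = 0  ->  2 a_2 = -a_1 + 3 a_0 = 1  ->  a_2 = 1/2
  x^1: 6 a_3 + 2 a_2 - 2 a_1 - 2 a_0 = 0  ->  6 a_3 = -2 a_2 + 2 a_1 + 2 a_0 = 5  ->  a_3 = 5/6
  x^2: 12 a_4 + 3 a_3 - a_2 - 2 a_1 = 0  ->  12 a_4 = -3 a_3 + a_2 + 2 a_1 = 2  ->  a_4 = 1/6
  x^3: 20 a_5 + 4 a_4 - 2 a_2 = 0  ->  20 a_5 = -4 a_4 + 2 a_2 = 1/3  ->  a_5 = 1/60
  x^4: 30 a_6 + 5 a_5 + a_4 - 2 a_3 = 0  ->  30 a_6 = -5 a_5 - a_4 + 2 a_3 = 17/12  ->  a_6 = 17/360
Truncated series: y(x) = 1 + 2 x + (1/2) x^2 + (5/6) x^3 + (1/6) x^4 + (1/60) x^5 + (17/360) x^6 + O(x^7).

a_0 = 1; a_1 = 2; a_2 = 1/2; a_3 = 5/6; a_4 = 1/6; a_5 = 1/60; a_6 = 17/360


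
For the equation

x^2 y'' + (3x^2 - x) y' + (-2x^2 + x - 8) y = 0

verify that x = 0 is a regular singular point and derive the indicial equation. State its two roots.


Divide by x^2 to reach normal form y'' + P_1(x) y' + P_2(x) y = 0 with P_1(x) = 3 - 1/x and P_2(x) = -2 + 1/x - 8/x^2.
x = 0 is a singular point because the y'-coefficient 3 - 1/x has a pole at x = 0 and the y-coefficient -2 + 1/x - 8/x^2 has a pole at x = 0.
It is a regular singular point because x P_1(x) = p(x) = 3x - 1 and x^2 P_2(x) = q(x) = -2x^2 + x - 8 are polynomials, hence analytic at x = 0.
p(0) = -1,  q(0) = -8.
Indicial equation: r(r-1) + p(0) r + q(0) = 0, i.e. r^2 + (p(0) - 1) r + q(0) = 0, i.e. r^2 - 2 r - 8 = 0.
Discriminant: (-2)^2 - 4(-8) = 36, so r = (2 ± 6)/2.
Solving: r_1 = 4, r_2 = -2.

indicial: r^2 - 2 r - 8 = 0; roots r_1 = 4, r_2 = -2


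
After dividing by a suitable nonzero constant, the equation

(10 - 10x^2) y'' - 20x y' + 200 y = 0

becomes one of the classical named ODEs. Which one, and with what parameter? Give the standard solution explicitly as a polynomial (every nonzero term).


All three coefficients share the factor 10; dividing through by 10 gives  (1 - x^2) y'' - 2x y' + 20 y = 0.
This matches the Legendre equation (1 - x^2) y'' - 2x y' + n(n+1) y = 0 (note the -2x y' term) with n(n+1) = 20, so n = 4; the polynomial solution is P_4(x).
With y = sum_k a_k x^k, matching x^k gives (k+2)(k+1) a_{k+2} = [k(k+1) - n(n+1)] a_k = (k - 4)(k + 5) a_k. The right side vanishes at k = 4, so the series with the parity of 4 terminates at degree 4.
Standard normalization (P_n(1) = 1): leading coefficient (2n)!/(2^n (n!)^2) = 40320/(16*576) = 35/8, so a_4 = 35/8. Work downward with a_k = (k+1)(k+2) a_{k+2} / ((k - 4)(k + 5)):
  a_2 = (3)(4)(35/8) / ((2 - 4)(2 + 5)) = (105/2)/(-14) = -15/4
  a_0 = (1)(2)(-15/4) / ((0 - 4)(0 + 5)) = (-15/2)/(-20) = 3/8
Hence P_4(x) = 35 x^4/8 - 15 x^2/4 + 3/8.

P_4(x); series = 35 x^4/8 - 15 x^2/4 + 3/8


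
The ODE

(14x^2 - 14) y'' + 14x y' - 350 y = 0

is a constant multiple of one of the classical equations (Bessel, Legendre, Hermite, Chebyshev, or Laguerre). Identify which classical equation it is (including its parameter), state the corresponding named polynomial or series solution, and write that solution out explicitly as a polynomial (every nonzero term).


All three coefficients share the factor -14; dividing through by -14 gives  (1 - x^2) y'' - x y' + 25 y = 0.
This matches the Chebyshev equation (1 - x^2) y'' - x y' + n^2 y = 0 (note the -x y' term, not -2x y') with n^2 = 25, so n = 5; the polynomial solution is T_5(x).
With y = sum_k a_k x^k, matching x^k gives (k+2)(k+1) a_{k+2} = (k^2 - n^2) a_k = (k - 5)(k + 5) a_k. The right side vanishes at k = 5, so the series with the parity of 5 terminates at degree 5.
Standard normalization: leading coefficient of T_n is 2^(n-1), so a_5 = 2^4 = 16. Work downward with a_k = (k+1)(k+2) a_{k+2} / ((k - 5)(k + 5)):
  a_3 = (4)(5)(16) / ((3 - 5)(3 + 5)) = 320/(-16) = -20
  a_1 = (2)(3)(-20) / ((1 - 5)(1 + 5)) = -120/(-24) = 5
Hence T_5(x) = 16 x^5 - 20 x^3 + 5 x.

T_5(x); series = 16 x^5 - 20 x^3 + 5 x


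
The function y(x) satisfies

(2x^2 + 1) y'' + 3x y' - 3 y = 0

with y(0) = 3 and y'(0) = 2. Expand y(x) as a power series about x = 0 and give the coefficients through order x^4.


Ansatz: y(x) = sum_{n>=0} a_n x^n, so y'(x) = sum_{n>=1} n a_n x^(n-1) and y''(x) = sum_{n>=2} n(n-1) a_n x^(n-2).
Substitute into P(x) y'' + Q(x) y' + R(x) y = 0 with P(x) = 2x^2 + 1, Q(x) = 3x, R(x) = -3, and match powers of x.
Initial conditions: a_0 = 3, a_1 = 2.
Setting the coefficient of each power of x to zero and solving order by order (substituting the coefficients already found):
  x^0: 2 a_2 - 3 a_0 = 0  ->  2 a_2 = 3 a_0 = 9  ->  a_2 = 9/2
  x^1: 6 a_3 = 0  ->  a_3 = 0
  x^2: 12 a_4 + 7 a_2 = 0  ->  12 a_4 = -7 a_2 = -63/2  ->  a_4 = -21/8
Truncated series: y(x) = 3 + 2 x + (9/2) x^2 - (21/8) x^4 + O(x^5).

a_0 = 3; a_1 = 2; a_2 = 9/2; a_3 = 0; a_4 = -21/8


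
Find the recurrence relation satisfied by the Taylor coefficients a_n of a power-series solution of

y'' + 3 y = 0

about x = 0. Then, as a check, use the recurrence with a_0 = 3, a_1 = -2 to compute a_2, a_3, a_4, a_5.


Substitute y = sum_n a_n x^n into y'' + (const) y = 0.
y''(x) = sum_{n>=0} (n+2)(n+1) a_{n+2} x^n.
The ODE becomes sum_n [(n+2)(n+1) a_{n+2} + 3 a_n] x^n = 0.
Setting each coefficient to zero gives the recurrence:
  (n+2)(n+1) a_{n+2} + 3 a_n = 0,
  a_{n+2} = -3 / ((n+1)(n+2)) a_n.

Check with a_0 = 3, a_1 = -2 (apply the recurrence for n = 0, 1, 2, 3): a_0 = 3, a_1 = -2, a_2 = -9/2, a_3 = 1, a_4 = 9/8, a_5 = -3/20.

a_{n+2} = -3/((n+1)(n+2)) * a_n; check: a_0 = 3, a_1 = -2, a_2 = -9/2, a_3 = 1, a_4 = 9/8, a_5 = -3/20


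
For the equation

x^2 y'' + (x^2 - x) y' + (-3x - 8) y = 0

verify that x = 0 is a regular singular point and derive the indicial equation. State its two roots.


Divide by x^2 to reach normal form y'' + P_1(x) y' + P_2(x) y = 0 with P_1(x) = 1 - 1/x and P_2(x) = -3/x - 8/x^2.
x = 0 is a singular point because the y'-coefficient 1 - 1/x has a pole at x = 0 and the y-coefficient -3/x - 8/x^2 has a pole at x = 0.
It is a regular singular point because x P_1(x) = p(x) = x - 1 and x^2 P_2(x) = q(x) = -3x - 8 are polynomials, hence analytic at x = 0.
p(0) = -1,  q(0) = -8.
Indicial equation: r(r-1) + p(0) r + q(0) = 0, i.e. r^2 + (p(0) - 1) r + q(0) = 0, i.e. r^2 - 2 r - 8 = 0.
Discriminant: (-2)^2 - 4(-8) = 36, so r = (2 ± 6)/2.
Solving: r_1 = 4, r_2 = -2.

indicial: r^2 - 2 r - 8 = 0; roots r_1 = 4, r_2 = -2


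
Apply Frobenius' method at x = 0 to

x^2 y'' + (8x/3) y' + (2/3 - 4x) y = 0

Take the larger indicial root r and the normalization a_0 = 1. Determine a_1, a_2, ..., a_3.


Write in Frobenius form y'' + (p(x)/x) y' + (q(x)/x^2) y = 0:
  p(x) = 8/3,  q(x) = 2/3 - 4x.
Indicial equation: r(r-1) + (8/3) r + (2/3) = 0 -> roots r_1 = -2/3, r_2 = -1.
Take r = r_1 = -2/3. Let y(x) = x^r sum_{n>=0} a_n x^n with a_0 = 1.
Substitute y = x^r sum a_n x^n and match x^{r+n}. The recurrence is
  D(n) a_n - 4 a_{n-1} = 0,  where D(n) = (r+n)(r+n-1) + (8/3)(r+n) + (2/3).
  a_n = 4 / D(n) * a_{n-1}.
Since the indicial polynomial factors as (r - r_1)(r - r_2), D(n) = (r_1 + n - r_1)(r_1 + n - r_2) = n(n + 1/3).
Evaluating step by step (a_0 = 1):
  n = 1: D(1) = 1(1 + 1/3) = 4/3; numerator = 4(1) = 4; a_1 = (4)/(4/3) = 3
  n = 2: D(2) = 2(2 + 1/3) = 14/3; numerator = 4(3) = 12; a_2 = (12)/(14/3) = 18/7
  n = 3: D(3) = 3(3 + 1/3) = 10; numerator = 4(18/7) = 72/7; a_3 = (72/7)/(10) = 36/35

r = -2/3; a_0 = 1; a_1 = 3; a_2 = 18/7; a_3 = 36/35


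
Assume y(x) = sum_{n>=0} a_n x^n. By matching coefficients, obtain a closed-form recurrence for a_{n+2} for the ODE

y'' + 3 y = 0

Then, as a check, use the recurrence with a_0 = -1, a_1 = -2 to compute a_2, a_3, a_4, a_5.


Substitute y = sum_n a_n x^n into y'' + (const) y = 0.
y''(x) = sum_{n>=0} (n+2)(n+1) a_{n+2} x^n.
The ODE becomes sum_n [(n+2)(n+1) a_{n+2} + 3 a_n] x^n = 0.
Setting each coefficient to zero gives the recurrence:
  (n+2)(n+1) a_{n+2} + 3 a_n = 0,
  a_{n+2} = -3 / ((n+1)(n+2)) a_n.

Check with a_0 = -1, a_1 = -2 (apply the recurrence for n = 0, 1, 2, 3): a_0 = -1, a_1 = -2, a_2 = 3/2, a_3 = 1, a_4 = -3/8, a_5 = -3/20.

a_{n+2} = -3/((n+1)(n+2)) * a_n; check: a_0 = -1, a_1 = -2, a_2 = 3/2, a_3 = 1, a_4 = -3/8, a_5 = -3/20


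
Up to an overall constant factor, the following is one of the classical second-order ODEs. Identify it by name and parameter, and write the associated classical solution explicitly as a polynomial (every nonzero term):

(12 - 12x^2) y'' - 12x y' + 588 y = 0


All three coefficients share the factor 12; dividing through by 12 gives  (1 - x^2) y'' - x y' + 49 y = 0.
This matches the Chebyshev equation (1 - x^2) y'' - x y' + n^2 y = 0 (note the -x y' term, not -2x y') with n^2 = 49, so n = 7; the polynomial solution is T_7(x).
With y = sum_k a_k x^k, matching x^k gives (k+2)(k+1) a_{k+2} = (k^2 - n^2) a_k = (k - 7)(k + 7) a_k. The right side vanishes at k = 7, so the series with the parity of 7 terminates at degree 7.
Standard normalization: leading coefficient of T_n is 2^(n-1), so a_7 = 2^6 = 64. Work downward with a_k = (k+1)(k+2) a_{k+2} / ((k - 7)(k + 7)):
  a_5 = (6)(7)(64) / ((5 - 7)(5 + 7)) = 2688/(-24) = -112
  a_3 = (4)(5)(-112) / ((3 - 7)(3 + 7)) = -2240/(-40) = 56
  a_1 = (2)(3)(56) / ((1 - 7)(1 + 7)) = 336/(-48) = -7
Hence T_7(x) = 64 x^7 - 112 x^5 + 56 x^3 - 7 x.

T_7(x); series = 64 x^7 - 112 x^5 + 56 x^3 - 7 x


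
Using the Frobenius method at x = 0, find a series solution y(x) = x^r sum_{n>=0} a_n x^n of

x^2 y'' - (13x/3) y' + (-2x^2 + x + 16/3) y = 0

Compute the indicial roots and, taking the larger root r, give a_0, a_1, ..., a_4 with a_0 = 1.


Write in Frobenius form y'' + (p(x)/x) y' + (q(x)/x^2) y = 0:
  p(x) = -13/3,  q(x) = -2x^2 + x + 16/3.
Indicial equation: r(r-1) + (-13/3) r + (16/3) = 0 -> roots r_1 = 4, r_2 = 4/3.
Take r = r_1 = 4. Let y(x) = x^r sum_{n>=0} a_n x^n with a_0 = 1.
Substitute y = x^r sum a_n x^n and match x^{r+n}. The recurrence is
  D(n) a_n + 1 a_{n-1} - 2 a_{n-2} = 0,  where D(n) = (r+n)(r+n-1) + (-13/3)(r+n) + (16/3).
  a_n = [-1 a_{n-1} + 2 a_{n-2}] / D(n).
Since the indicial polynomial factors as (r - r_1)(r - r_2), D(n) = (r_1 + n - r_1)(r_1 + n - r_2) = n(n + 8/3).
Evaluating step by step (a_0 = 1):
  n = 1: D(1) = 1(1 + 8/3) = 11/3; numerator = -1(1) = -1; a_1 = (-1)/(11/3) = -3/11
  n = 2: D(2) = 2(2 + 8/3) = 28/3; numerator = -1(-3/11) + 2(1) = 25/11; a_2 = (25/11)/(28/3) = 75/308
  n = 3: D(3) = 3(3 + 8/3) = 17; numerator = -1(75/308) + 2(-3/11) = -243/308; a_3 = (-243/308)/(17) = -243/5236
  n = 4: D(4) = 4(4 + 8/3) = 80/3; numerator = -1(-243/5236) + 2(75/308) = 399/748; a_4 = (399/748)/(80/3) = 1197/59840

r = 4; a_0 = 1; a_1 = -3/11; a_2 = 75/308; a_3 = -243/5236; a_4 = 1197/59840


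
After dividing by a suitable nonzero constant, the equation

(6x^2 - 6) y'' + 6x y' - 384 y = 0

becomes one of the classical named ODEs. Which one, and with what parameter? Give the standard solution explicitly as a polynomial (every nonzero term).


All three coefficients share the factor -6; dividing through by -6 gives  (1 - x^2) y'' - x y' + 64 y = 0.
This matches the Chebyshev equation (1 - x^2) y'' - x y' + n^2 y = 0 (note the -x y' term, not -2x y') with n^2 = 64, so n = 8; the polynomial solution is T_8(x).
With y = sum_k a_k x^k, matching x^k gives (k+2)(k+1) a_{k+2} = (k^2 - n^2) a_k = (k - 8)(k + 8) a_k. The right side vanishes at k = 8, so the series with the parity of 8 terminates at degree 8.
Standard normalization: leading coefficient of T_n is 2^(n-1), so a_8 = 2^7 = 128. Work downward with a_k = (k+1)(k+2) a_{k+2} / ((k - 8)(k + 8)):
  a_6 = (7)(8)(128) / ((6 - 8)(6 + 8)) = 7168/(-28) = -256
  a_4 = (5)(6)(-256) / ((4 - 8)(4 + 8)) = -7680/(-48) = 160
  a_2 = (3)(4)(160) / ((2 - 8)(2 + 8)) = 1920/(-60) = -32
  a_0 = (1)(2)(-32) / ((0 - 8)(0 + 8)) = -64/(-64) = 1
Hence T_8(x) = 128 x^8 - 256 x^6 + 160 x^4 - 32 x^2 + 1.

T_8(x); series = 128 x^8 - 256 x^6 + 160 x^4 - 32 x^2 + 1


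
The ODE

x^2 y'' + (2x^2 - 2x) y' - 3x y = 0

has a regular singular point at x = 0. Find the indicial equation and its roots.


Divide by x^2 to reach normal form y'' + P_1(x) y' + P_2(x) y = 0 with P_1(x) = 2 - 2/x and P_2(x) = -3/x.
x = 0 is a singular point because the y'-coefficient 2 - 2/x has a pole at x = 0 and the y-coefficient -3/x has a pole at x = 0.
It is a regular singular point because x P_1(x) = p(x) = 2x - 2 and x^2 P_2(x) = q(x) = -3x are polynomials, hence analytic at x = 0.
p(0) = -2,  q(0) = 0.
Indicial equation: r(r-1) + p(0) r + q(0) = 0, i.e. r^2 + (p(0) - 1) r + q(0) = 0, i.e. r^2 - 3 r = 0.
Discriminant: (-3)^2 - 4(0) = 9, so r = (3 ± 3)/2.
Solving: r_1 = 3, r_2 = 0.

indicial: r^2 - 3 r = 0; roots r_1 = 3, r_2 = 0


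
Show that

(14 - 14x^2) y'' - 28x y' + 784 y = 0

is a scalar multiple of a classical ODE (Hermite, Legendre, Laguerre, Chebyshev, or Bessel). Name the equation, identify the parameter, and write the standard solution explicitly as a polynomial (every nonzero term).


All three coefficients share the factor 14; dividing through by 14 gives  (1 - x^2) y'' - 2x y' + 56 y = 0.
This matches the Legendre equation (1 - x^2) y'' - 2x y' + n(n+1) y = 0 (note the -2x y' term) with n(n+1) = 56, so n = 7; the polynomial solution is P_7(x).
With y = sum_k a_k x^k, matching x^k gives (k+2)(k+1) a_{k+2} = [k(k+1) - n(n+1)] a_k = (k - 7)(k + 8) a_k. The right side vanishes at k = 7, so the series with the parity of 7 terminates at degree 7.
Standard normalization (P_n(1) = 1): leading coefficient (2n)!/(2^n (n!)^2) = 87178291200/(128*25401600) = 429/16, so a_7 = 429/16. Work downward with a_k = (k+1)(k+2) a_{k+2} / ((k - 7)(k + 8)):
  a_5 = (6)(7)(429/16) / ((5 - 7)(5 + 8)) = (9009/8)/(-26) = -693/16
  a_3 = (4)(5)(-693/16) / ((3 - 7)(3 + 8)) = (-3465/4)/(-44) = 315/16
  a_1 = (2)(3)(315/16) / ((1 - 7)(1 + 8)) = (945/8)/(-54) = -35/16
Hence P_7(x) = 429 x^7/16 - 693 x^5/16 + 315 x^3/16 - 35 x/16.

P_7(x); series = 429 x^7/16 - 693 x^5/16 + 315 x^3/16 - 35 x/16


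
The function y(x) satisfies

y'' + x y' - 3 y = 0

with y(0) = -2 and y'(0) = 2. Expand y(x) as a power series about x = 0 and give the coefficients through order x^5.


Ansatz: y(x) = sum_{n>=0} a_n x^n, so y'(x) = sum_{n>=1} n a_n x^(n-1) and y''(x) = sum_{n>=2} n(n-1) a_n x^(n-2).
Substitute into P(x) y'' + Q(x) y' + R(x) y = 0 with P(x) = 1, Q(x) = x, R(x) = -3, and match powers of x.
Initial conditions: a_0 = -2, a_1 = 2.
Setting the coefficient of each power of x to zero and solving order by order (substituting the coefficients already found):
  x^0: 2 a_2 - 3 a_0 = 0  ->  2 a_2 = 3 a_0 = -6  ->  a_2 = -3
  x^1: 6 a_3 - 2 a_1 = 0  ->  6 a_3 = 2 a_1 = 4  ->  a_3 = 2/3
  x^2: 12 a_4 - a_2 = 0  ->  12 a_4 = a_2 = -3  ->  a_4 = -1/4
  x^3: 20 a_5 = 0  ->  a_5 = 0
Truncated series: y(x) = -2 + 2 x - 3 x^2 + (2/3) x^3 - (1/4) x^4 + O(x^6).

a_0 = -2; a_1 = 2; a_2 = -3; a_3 = 2/3; a_4 = -1/4; a_5 = 0


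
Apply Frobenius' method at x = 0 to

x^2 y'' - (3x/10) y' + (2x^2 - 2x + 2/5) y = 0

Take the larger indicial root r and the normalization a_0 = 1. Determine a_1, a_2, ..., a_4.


Write in Frobenius form y'' + (p(x)/x) y' + (q(x)/x^2) y = 0:
  p(x) = -3/10,  q(x) = 2x^2 - 2x + 2/5.
Indicial equation: r(r-1) + (-3/10) r + (2/5) = 0 -> roots r_1 = 4/5, r_2 = 1/2.
Take r = r_1 = 4/5. Let y(x) = x^r sum_{n>=0} a_n x^n with a_0 = 1.
Substitute y = x^r sum a_n x^n and match x^{r+n}. The recurrence is
  D(n) a_n - 2 a_{n-1} + 2 a_{n-2} = 0,  where D(n) = (r+n)(r+n-1) + (-3/10)(r+n) + (2/5).
  a_n = [2 a_{n-1} - 2 a_{n-2}] / D(n).
Since the indicial polynomial factors as (r - r_1)(r - r_2), D(n) = (r_1 + n - r_1)(r_1 + n - r_2) = n(n + 3/10).
Evaluating step by step (a_0 = 1):
  n = 1: D(1) = 1(1 + 3/10) = 13/10; numerator = 2(1) = 2; a_1 = (2)/(13/10) = 20/13
  n = 2: D(2) = 2(2 + 3/10) = 23/5; numerator = 2(20/13) - 2(1) = 14/13; a_2 = (14/13)/(23/5) = 70/299
  n = 3: D(3) = 3(3 + 3/10) = 99/10; numerator = 2(70/299) - 2(20/13) = -60/23; a_3 = (-60/23)/(99/10) = -200/759
  n = 4: D(4) = 4(4 + 3/10) = 86/5; numerator = 2(-200/759) - 2(70/299) = -9820/9867; a_4 = (-9820/9867)/(86/5) = -24550/424281

r = 4/5; a_0 = 1; a_1 = 20/13; a_2 = 70/299; a_3 = -200/759; a_4 = -24550/424281


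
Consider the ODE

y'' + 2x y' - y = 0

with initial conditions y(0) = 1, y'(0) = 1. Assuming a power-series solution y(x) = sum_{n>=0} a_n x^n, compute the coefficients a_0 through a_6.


Ansatz: y(x) = sum_{n>=0} a_n x^n, so y'(x) = sum_{n>=1} n a_n x^(n-1) and y''(x) = sum_{n>=2} n(n-1) a_n x^(n-2).
Substitute into P(x) y'' + Q(x) y' + R(x) y = 0 with P(x) = 1, Q(x) = 2x, R(x) = -1, and match powers of x.
Initial conditions: a_0 = 1, a_1 = 1.
Setting the coefficient of each power of x to zero and solving order by order (substituting the coefficients already found):
  x^0: 2 a_2 - a_0 = 0  ->  2 a_2 = a_0 = 1  ->  a_2 = 1/2
  x^1: 6 a_3 + a_1 = 0  ->  6 a_3 = -a_1 = -1  ->  a_3 = -1/6
  x^2: 12 a_4 + 3 a_2 = 0  ->  12 a_4 = -3 a_2 = -3/2  ->  a_4 = -1/8
  x^3: 20 a_5 + 5 a_3 = 0  ->  20 a_5 = -5 a_3 = 5/6  ->  a_5 = 1/24
  x^4: 30 a_6 + 7 a_4 = 0  ->  30 a_6 = -7 a_4 = 7/8  ->  a_6 = 7/240
Truncated series: y(x) = 1 + x + (1/2) x^2 - (1/6) x^3 - (1/8) x^4 + (1/24) x^5 + (7/240) x^6 + O(x^7).

a_0 = 1; a_1 = 1; a_2 = 1/2; a_3 = -1/6; a_4 = -1/8; a_5 = 1/24; a_6 = 7/240


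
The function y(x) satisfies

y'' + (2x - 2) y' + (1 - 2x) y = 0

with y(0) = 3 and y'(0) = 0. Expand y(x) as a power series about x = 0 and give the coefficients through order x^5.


Ansatz: y(x) = sum_{n>=0} a_n x^n, so y'(x) = sum_{n>=1} n a_n x^(n-1) and y''(x) = sum_{n>=2} n(n-1) a_n x^(n-2).
Substitute into P(x) y'' + Q(x) y' + R(x) y = 0 with P(x) = 1, Q(x) = 2x - 2, R(x) = 1 - 2x, and match powers of x.
Initial conditions: a_0 = 3, a_1 = 0.
Setting the coefficient of each power of x to zero and solving order by order (substituting the coefficients already found):
  x^0: 2 a_2 - 2 a_1 + a_0 = 0  ->  2 a_2 = 2 a_1 - a_0 = -3  ->  a_2 = -3/2
  x^1: 6 a_3 - 4 a_2 + 3 a_1 - 2 a_0 = 0  ->  6 a_3 = 4 a_2 - 3 a_1 + 2 a_0 = 0  ->  a_3 = 0
  x^2: 12 a_4 - 6 a_3 + 5 a_2 - 2 a_1 = 0  ->  12 a_4 = 6 a_3 - 5 a_2 + 2 a_1 = 15/2  ->  a_4 = 5/8
  x^3: 20 a_5 - 8 a_4 + 7 a_3 - 2 a_2 = 0  ->  20 a_5 = 8 a_4 - 7 a_3 + 2 a_2 = 2  ->  a_5 = 1/10
Truncated series: y(x) = 3 - (3/2) x^2 + (5/8) x^4 + (1/10) x^5 + O(x^6).

a_0 = 3; a_1 = 0; a_2 = -3/2; a_3 = 0; a_4 = 5/8; a_5 = 1/10


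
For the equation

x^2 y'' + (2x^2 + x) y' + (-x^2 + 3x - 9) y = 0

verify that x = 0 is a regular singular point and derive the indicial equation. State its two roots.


Divide by x^2 to reach normal form y'' + P_1(x) y' + P_2(x) y = 0 with P_1(x) = 2 + 1/x and P_2(x) = -1 + 3/x - 9/x^2.
x = 0 is a singular point because the y'-coefficient 2 + 1/x has a pole at x = 0 and the y-coefficient -1 + 3/x - 9/x^2 has a pole at x = 0.
It is a regular singular point because x P_1(x) = p(x) = 2x + 1 and x^2 P_2(x) = q(x) = -x^2 + 3x - 9 are polynomials, hence analytic at x = 0.
p(0) = 1,  q(0) = -9.
Indicial equation: r(r-1) + p(0) r + q(0) = 0, i.e. r^2 + (p(0) - 1) r + q(0) = 0, i.e. r^2 - 9 = 0.
Discriminant: (0)^2 - 4(-9) = 36, so r = (0 ± 6)/2.
Solving: r_1 = 3, r_2 = -3.

indicial: r^2 - 9 = 0; roots r_1 = 3, r_2 = -3


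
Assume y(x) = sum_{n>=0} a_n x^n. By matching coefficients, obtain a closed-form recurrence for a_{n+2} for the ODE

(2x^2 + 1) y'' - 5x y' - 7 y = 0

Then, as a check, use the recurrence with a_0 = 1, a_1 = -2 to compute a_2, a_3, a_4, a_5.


Substitute y = sum_n a_n x^n.
(1 + 2 x^2) y'' contributes (n+2)(n+1) a_{n+2} + 2 n(n-1) a_n at x^n.
-5 x y'(x) contributes -5 n a_n at x^n.
-7 y(x) contributes -7 a_n at x^n.
Matching x^n: (n+2)(n+1) a_{n+2} + (2 n(n-1) - 5 n - 7) a_n = 0.
Thus a_{n+2} = (-2 n(n-1) + 5 n + 7) / ((n+1)(n+2)) * a_n.

Check with a_0 = 1, a_1 = -2 (apply the recurrence for n = 0, 1, 2, 3): a_0 = 1, a_1 = -2, a_2 = 7/2, a_3 = -4, a_4 = 91/24, a_5 = -2.

a_(n+2) = (-2 n(n-1) + 5 n + 7) / ((n+1)(n+2)) * a_n; check: a_0 = 1, a_1 = -2, a_2 = 7/2, a_3 = -4, a_4 = 91/24, a_5 = -2


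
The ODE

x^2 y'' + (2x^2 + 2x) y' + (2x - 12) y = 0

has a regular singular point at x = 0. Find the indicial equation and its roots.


Divide by x^2 to reach normal form y'' + P_1(x) y' + P_2(x) y = 0 with P_1(x) = 2 + 2/x and P_2(x) = 2/x - 12/x^2.
x = 0 is a singular point because the y'-coefficient 2 + 2/x has a pole at x = 0 and the y-coefficient 2/x - 12/x^2 has a pole at x = 0.
It is a regular singular point because x P_1(x) = p(x) = 2x + 2 and x^2 P_2(x) = q(x) = 2x - 12 are polynomials, hence analytic at x = 0.
p(0) = 2,  q(0) = -12.
Indicial equation: r(r-1) + p(0) r + q(0) = 0, i.e. r^2 + (p(0) - 1) r + q(0) = 0, i.e. r^2 + 1 r - 12 = 0.
Discriminant: (1)^2 - 4(-12) = 49, so r = (-1 ± 7)/2.
Solving: r_1 = 3, r_2 = -4.

indicial: r^2 + 1 r - 12 = 0; roots r_1 = 3, r_2 = -4


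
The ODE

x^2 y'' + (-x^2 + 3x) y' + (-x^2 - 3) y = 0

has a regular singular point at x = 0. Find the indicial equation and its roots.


Divide by x^2 to reach normal form y'' + P_1(x) y' + P_2(x) y = 0 with P_1(x) = -1 + 3/x and P_2(x) = -1 - 3/x^2.
x = 0 is a singular point because the y'-coefficient -1 + 3/x has a pole at x = 0 and the y-coefficient -1 - 3/x^2 has a pole at x = 0.
It is a regular singular point because x P_1(x) = p(x) = 3 - x and x^2 P_2(x) = q(x) = -x^2 - 3 are polynomials, hence analytic at x = 0.
p(0) = 3,  q(0) = -3.
Indicial equation: r(r-1) + p(0) r + q(0) = 0, i.e. r^2 + (p(0) - 1) r + q(0) = 0, i.e. r^2 + 2 r - 3 = 0.
Discriminant: (2)^2 - 4(-3) = 16, so r = (-2 ± 4)/2.
Solving: r_1 = 1, r_2 = -3.

indicial: r^2 + 2 r - 3 = 0; roots r_1 = 1, r_2 = -3


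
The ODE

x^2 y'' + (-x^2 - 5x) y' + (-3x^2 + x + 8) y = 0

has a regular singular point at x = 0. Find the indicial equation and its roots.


Divide by x^2 to reach normal form y'' + P_1(x) y' + P_2(x) y = 0 with P_1(x) = -1 - 5/x and P_2(x) = -3 + 1/x + 8/x^2.
x = 0 is a singular point because the y'-coefficient -1 - 5/x has a pole at x = 0 and the y-coefficient -3 + 1/x + 8/x^2 has a pole at x = 0.
It is a regular singular point because x P_1(x) = p(x) = -x - 5 and x^2 P_2(x) = q(x) = -3x^2 + x + 8 are polynomials, hence analytic at x = 0.
p(0) = -5,  q(0) = 8.
Indicial equation: r(r-1) + p(0) r + q(0) = 0, i.e. r^2 + (p(0) - 1) r + q(0) = 0, i.e. r^2 - 6 r + 8 = 0.
Discriminant: (-6)^2 - 4(8) = 4, so r = (6 ± 2)/2.
Solving: r_1 = 4, r_2 = 2.

indicial: r^2 - 6 r + 8 = 0; roots r_1 = 4, r_2 = 2


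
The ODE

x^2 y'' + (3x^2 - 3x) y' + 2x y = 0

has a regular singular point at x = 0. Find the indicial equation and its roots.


Divide by x^2 to reach normal form y'' + P_1(x) y' + P_2(x) y = 0 with P_1(x) = 3 - 3/x and P_2(x) = 2/x.
x = 0 is a singular point because the y'-coefficient 3 - 3/x has a pole at x = 0 and the y-coefficient 2/x has a pole at x = 0.
It is a regular singular point because x P_1(x) = p(x) = 3x - 3 and x^2 P_2(x) = q(x) = 2x are polynomials, hence analytic at x = 0.
p(0) = -3,  q(0) = 0.
Indicial equation: r(r-1) + p(0) r + q(0) = 0, i.e. r^2 + (p(0) - 1) r + q(0) = 0, i.e. r^2 - 4 r = 0.
Discriminant: (-4)^2 - 4(0) = 16, so r = (4 ± 4)/2.
Solving: r_1 = 4, r_2 = 0.

indicial: r^2 - 4 r = 0; roots r_1 = 4, r_2 = 0


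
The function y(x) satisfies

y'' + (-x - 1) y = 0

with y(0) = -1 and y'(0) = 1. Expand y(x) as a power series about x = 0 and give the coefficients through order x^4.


Ansatz: y(x) = sum_{n>=0} a_n x^n, so y'(x) = sum_{n>=1} n a_n x^(n-1) and y''(x) = sum_{n>=2} n(n-1) a_n x^(n-2).
Substitute into P(x) y'' + Q(x) y' + R(x) y = 0 with P(x) = 1, Q(x) = 0, R(x) = -x - 1, and match powers of x.
Initial conditions: a_0 = -1, a_1 = 1.
Setting the coefficient of each power of x to zero and solving order by order (substituting the coefficients already found):
  x^0: 2 a_2 - a_0 = 0  ->  2 a_2 = a_0 = -1  ->  a_2 = -1/2
  x^1: 6 a_3 - a_1 - a_0 = 0  ->  6 a_3 = a_1 + a_0 = 0  ->  a_3 = 0
  x^2: 12 a_4 - a_2 - a_1 = 0  ->  12 a_4 = a_2 + a_1 = 1/2  ->  a_4 = 1/24
Truncated series: y(x) = -1 + x - (1/2) x^2 + (1/24) x^4 + O(x^5).

a_0 = -1; a_1 = 1; a_2 = -1/2; a_3 = 0; a_4 = 1/24


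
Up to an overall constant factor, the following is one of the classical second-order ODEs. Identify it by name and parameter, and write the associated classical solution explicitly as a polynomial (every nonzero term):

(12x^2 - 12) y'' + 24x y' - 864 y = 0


All three coefficients share the factor -12; dividing through by -12 gives  (1 - x^2) y'' - 2x y' + 72 y = 0.
This matches the Legendre equation (1 - x^2) y'' - 2x y' + n(n+1) y = 0 (note the -2x y' term) with n(n+1) = 72, so n = 8; the polynomial solution is P_8(x).
With y = sum_k a_k x^k, matching x^k gives (k+2)(k+1) a_{k+2} = [k(k+1) - n(n+1)] a_k = (k - 8)(k + 9) a_k. The right side vanishes at k = 8, so the series with the parity of 8 terminates at degree 8.
Standard normalization (P_n(1) = 1): leading coefficient (2n)!/(2^n (n!)^2) = 20922789888000/(256*1625702400) = 6435/128, so a_8 = 6435/128. Work downward with a_k = (k+1)(k+2) a_{k+2} / ((k - 8)(k + 9)):
  a_6 = (7)(8)(6435/128) / ((6 - 8)(6 + 9)) = (45045/16)/(-30) = -3003/32
  a_4 = (5)(6)(-3003/32) / ((4 - 8)(4 + 9)) = (-45045/16)/(-52) = 3465/64
  a_2 = (3)(4)(3465/64) / ((2 - 8)(2 + 9)) = (10395/16)/(-66) = -315/32
  a_0 = (1)(2)(-315/32) / ((0 - 8)(0 + 9)) = (-315/16)/(-72) = 35/128
Hence P_8(x) = 6435 x^8/128 - 3003 x^6/32 + 3465 x^4/64 - 315 x^2/32 + 35/128.

P_8(x); series = 6435 x^8/128 - 3003 x^6/32 + 3465 x^4/64 - 315 x^2/32 + 35/128


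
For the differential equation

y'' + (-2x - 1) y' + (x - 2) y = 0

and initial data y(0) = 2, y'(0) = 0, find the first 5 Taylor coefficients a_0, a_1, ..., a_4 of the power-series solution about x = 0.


Ansatz: y(x) = sum_{n>=0} a_n x^n, so y'(x) = sum_{n>=1} n a_n x^(n-1) and y''(x) = sum_{n>=2} n(n-1) a_n x^(n-2).
Substitute into P(x) y'' + Q(x) y' + R(x) y = 0 with P(x) = 1, Q(x) = -2x - 1, R(x) = x - 2, and match powers of x.
Initial conditions: a_0 = 2, a_1 = 0.
Setting the coefficient of each power of x to zero and solving order by order (substituting the coefficients already found):
  x^0: 2 a_2 - a_1 - 2 a_0 = 0  ->  2 a_2 = a_1 + 2 a_0 = 4  ->  a_2 = 2
  x^1: 6 a_3 - 2 a_2 - 4 a_1 + a_0 = 0  ->  6 a_3 = 2 a_2 + 4 a_1 - a_0 = 2  ->  a_3 = 1/3
  x^2: 12 a_4 - 3 a_3 - 6 a_2 + a_1 = 0  ->  12 a_4 = 3 a_3 + 6 a_2 - a_1 = 13  ->  a_4 = 13/12
Truncated series: y(x) = 2 + 2 x^2 + (1/3) x^3 + (13/12) x^4 + O(x^5).

a_0 = 2; a_1 = 0; a_2 = 2; a_3 = 1/3; a_4 = 13/12


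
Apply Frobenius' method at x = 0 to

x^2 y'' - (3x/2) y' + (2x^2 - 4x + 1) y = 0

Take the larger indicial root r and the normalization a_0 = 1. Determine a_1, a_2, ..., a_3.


Write in Frobenius form y'' + (p(x)/x) y' + (q(x)/x^2) y = 0:
  p(x) = -3/2,  q(x) = 2x^2 - 4x + 1.
Indicial equation: r(r-1) + (-3/2) r + (1) = 0 -> roots r_1 = 2, r_2 = 1/2.
Take r = r_1 = 2. Let y(x) = x^r sum_{n>=0} a_n x^n with a_0 = 1.
Substitute y = x^r sum a_n x^n and match x^{r+n}. The recurrence is
  D(n) a_n - 4 a_{n-1} + 2 a_{n-2} = 0,  where D(n) = (r+n)(r+n-1) + (-3/2)(r+n) + (1).
  a_n = [4 a_{n-1} - 2 a_{n-2}] / D(n).
Since the indicial polynomial factors as (r - r_1)(r - r_2), D(n) = (r_1 + n - r_1)(r_1 + n - r_2) = n(n + 3/2).
Evaluating step by step (a_0 = 1):
  n = 1: D(1) = 1(1 + 3/2) = 5/2; numerator = 4(1) = 4; a_1 = (4)/(5/2) = 8/5
  n = 2: D(2) = 2(2 + 3/2) = 7; numerator = 4(8/5) - 2(1) = 22/5; a_2 = (22/5)/(7) = 22/35
  n = 3: D(3) = 3(3 + 3/2) = 27/2; numerator = 4(22/35) - 2(8/5) = -24/35; a_3 = (-24/35)/(27/2) = -16/315

r = 2; a_0 = 1; a_1 = 8/5; a_2 = 22/35; a_3 = -16/315


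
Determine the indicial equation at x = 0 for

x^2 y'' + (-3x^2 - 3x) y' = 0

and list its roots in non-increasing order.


Divide by x^2 to reach normal form y'' + P_1(x) y' + P_2(x) y = 0 with P_1(x) = -3 - 3/x and P_2(x) = 0.
x = 0 is a singular point because the y'-coefficient -3 - 3/x has a pole at x = 0.
It is a regular singular point because x P_1(x) = p(x) = -3x - 3 and x^2 P_2(x) = q(x) = 0 are polynomials, hence analytic at x = 0.
p(0) = -3,  q(0) = 0.
Indicial equation: r(r-1) + p(0) r + q(0) = 0, i.e. r^2 + (p(0) - 1) r + q(0) = 0, i.e. r^2 - 4 r = 0.
Discriminant: (-4)^2 - 4(0) = 16, so r = (4 ± 4)/2.
Solving: r_1 = 4, r_2 = 0.

indicial: r^2 - 4 r = 0; roots r_1 = 4, r_2 = 0


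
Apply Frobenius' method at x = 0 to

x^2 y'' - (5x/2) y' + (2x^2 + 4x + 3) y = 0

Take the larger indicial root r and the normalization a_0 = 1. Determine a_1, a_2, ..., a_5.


Write in Frobenius form y'' + (p(x)/x) y' + (q(x)/x^2) y = 0:
  p(x) = -5/2,  q(x) = 2x^2 + 4x + 3.
Indicial equation: r(r-1) + (-5/2) r + (3) = 0 -> roots r_1 = 2, r_2 = 3/2.
Take r = r_1 = 2. Let y(x) = x^r sum_{n>=0} a_n x^n with a_0 = 1.
Substitute y = x^r sum a_n x^n and match x^{r+n}. The recurrence is
  D(n) a_n + 4 a_{n-1} + 2 a_{n-2} = 0,  where D(n) = (r+n)(r+n-1) + (-5/2)(r+n) + (3).
  a_n = [-4 a_{n-1} - 2 a_{n-2}] / D(n).
Since the indicial polynomial factors as (r - r_1)(r - r_2), D(n) = (r_1 + n - r_1)(r_1 + n - r_2) = n(n + 1/2).
Evaluating step by step (a_0 = 1):
  n = 1: D(1) = 1(1 + 1/2) = 3/2; numerator = -4(1) = -4; a_1 = (-4)/(3/2) = -8/3
  n = 2: D(2) = 2(2 + 1/2) = 5; numerator = -4(-8/3) - 2(1) = 26/3; a_2 = (26/3)/(5) = 26/15
  n = 3: D(3) = 3(3 + 1/2) = 21/2; numerator = -4(26/15) - 2(-8/3) = -8/5; a_3 = (-8/5)/(21/2) = -16/105
  n = 4: D(4) = 4(4 + 1/2) = 18; numerator = -4(-16/105) - 2(26/15) = -20/7; a_4 = (-20/7)/(18) = -10/63
  n = 5: D(5) = 5(5 + 1/2) = 55/2; numerator = -4(-10/63) - 2(-16/105) = 296/315; a_5 = (296/315)/(55/2) = 592/17325

r = 2; a_0 = 1; a_1 = -8/3; a_2 = 26/15; a_3 = -16/105; a_4 = -10/63; a_5 = 592/17325


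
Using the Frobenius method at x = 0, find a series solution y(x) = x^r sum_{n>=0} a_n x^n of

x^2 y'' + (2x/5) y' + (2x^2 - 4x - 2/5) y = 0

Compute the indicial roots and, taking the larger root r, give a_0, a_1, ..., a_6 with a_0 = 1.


Write in Frobenius form y'' + (p(x)/x) y' + (q(x)/x^2) y = 0:
  p(x) = 2/5,  q(x) = 2x^2 - 4x - 2/5.
Indicial equation: r(r-1) + (2/5) r + (-2/5) = 0 -> roots r_1 = 1, r_2 = -2/5.
Take r = r_1 = 1. Let y(x) = x^r sum_{n>=0} a_n x^n with a_0 = 1.
Substitute y = x^r sum a_n x^n and match x^{r+n}. The recurrence is
  D(n) a_n - 4 a_{n-1} + 2 a_{n-2} = 0,  where D(n) = (r+n)(r+n-1) + (2/5)(r+n) + (-2/5).
  a_n = [4 a_{n-1} - 2 a_{n-2}] / D(n).
Since the indicial polynomial factors as (r - r_1)(r - r_2), D(n) = (r_1 + n - r_1)(r_1 + n - r_2) = n(n + 7/5).
Evaluating step by step (a_0 = 1):
  n = 1: D(1) = 1(1 + 7/5) = 12/5; numerator = 4(1) = 4; a_1 = (4)/(12/5) = 5/3
  n = 2: D(2) = 2(2 + 7/5) = 34/5; numerator = 4(5/3) - 2(1) = 14/3; a_2 = (14/3)/(34/5) = 35/51
  n = 3: D(3) = 3(3 + 7/5) = 66/5; numerator = 4(35/51) - 2(5/3) = -10/17; a_3 = (-10/17)/(66/5) = -25/561
  n = 4: D(4) = 4(4 + 7/5) = 108/5; numerator = 4(-25/561) - 2(35/51) = -290/187; a_4 = (-290/187)/(108/5) = -725/10098
  n = 5: D(5) = 5(5 + 7/5) = 32; numerator = 4(-725/10098) - 2(-25/561) = -1000/5049; a_5 = (-1000/5049)/(32) = -125/20196
  n = 6: D(6) = 6(6 + 7/5) = 222/5; numerator = 4(-125/20196) - 2(-725/10098) = 200/1683; a_6 = (200/1683)/(222/5) = 500/186813

r = 1; a_0 = 1; a_1 = 5/3; a_2 = 35/51; a_3 = -25/561; a_4 = -725/10098; a_5 = -125/20196; a_6 = 500/186813
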